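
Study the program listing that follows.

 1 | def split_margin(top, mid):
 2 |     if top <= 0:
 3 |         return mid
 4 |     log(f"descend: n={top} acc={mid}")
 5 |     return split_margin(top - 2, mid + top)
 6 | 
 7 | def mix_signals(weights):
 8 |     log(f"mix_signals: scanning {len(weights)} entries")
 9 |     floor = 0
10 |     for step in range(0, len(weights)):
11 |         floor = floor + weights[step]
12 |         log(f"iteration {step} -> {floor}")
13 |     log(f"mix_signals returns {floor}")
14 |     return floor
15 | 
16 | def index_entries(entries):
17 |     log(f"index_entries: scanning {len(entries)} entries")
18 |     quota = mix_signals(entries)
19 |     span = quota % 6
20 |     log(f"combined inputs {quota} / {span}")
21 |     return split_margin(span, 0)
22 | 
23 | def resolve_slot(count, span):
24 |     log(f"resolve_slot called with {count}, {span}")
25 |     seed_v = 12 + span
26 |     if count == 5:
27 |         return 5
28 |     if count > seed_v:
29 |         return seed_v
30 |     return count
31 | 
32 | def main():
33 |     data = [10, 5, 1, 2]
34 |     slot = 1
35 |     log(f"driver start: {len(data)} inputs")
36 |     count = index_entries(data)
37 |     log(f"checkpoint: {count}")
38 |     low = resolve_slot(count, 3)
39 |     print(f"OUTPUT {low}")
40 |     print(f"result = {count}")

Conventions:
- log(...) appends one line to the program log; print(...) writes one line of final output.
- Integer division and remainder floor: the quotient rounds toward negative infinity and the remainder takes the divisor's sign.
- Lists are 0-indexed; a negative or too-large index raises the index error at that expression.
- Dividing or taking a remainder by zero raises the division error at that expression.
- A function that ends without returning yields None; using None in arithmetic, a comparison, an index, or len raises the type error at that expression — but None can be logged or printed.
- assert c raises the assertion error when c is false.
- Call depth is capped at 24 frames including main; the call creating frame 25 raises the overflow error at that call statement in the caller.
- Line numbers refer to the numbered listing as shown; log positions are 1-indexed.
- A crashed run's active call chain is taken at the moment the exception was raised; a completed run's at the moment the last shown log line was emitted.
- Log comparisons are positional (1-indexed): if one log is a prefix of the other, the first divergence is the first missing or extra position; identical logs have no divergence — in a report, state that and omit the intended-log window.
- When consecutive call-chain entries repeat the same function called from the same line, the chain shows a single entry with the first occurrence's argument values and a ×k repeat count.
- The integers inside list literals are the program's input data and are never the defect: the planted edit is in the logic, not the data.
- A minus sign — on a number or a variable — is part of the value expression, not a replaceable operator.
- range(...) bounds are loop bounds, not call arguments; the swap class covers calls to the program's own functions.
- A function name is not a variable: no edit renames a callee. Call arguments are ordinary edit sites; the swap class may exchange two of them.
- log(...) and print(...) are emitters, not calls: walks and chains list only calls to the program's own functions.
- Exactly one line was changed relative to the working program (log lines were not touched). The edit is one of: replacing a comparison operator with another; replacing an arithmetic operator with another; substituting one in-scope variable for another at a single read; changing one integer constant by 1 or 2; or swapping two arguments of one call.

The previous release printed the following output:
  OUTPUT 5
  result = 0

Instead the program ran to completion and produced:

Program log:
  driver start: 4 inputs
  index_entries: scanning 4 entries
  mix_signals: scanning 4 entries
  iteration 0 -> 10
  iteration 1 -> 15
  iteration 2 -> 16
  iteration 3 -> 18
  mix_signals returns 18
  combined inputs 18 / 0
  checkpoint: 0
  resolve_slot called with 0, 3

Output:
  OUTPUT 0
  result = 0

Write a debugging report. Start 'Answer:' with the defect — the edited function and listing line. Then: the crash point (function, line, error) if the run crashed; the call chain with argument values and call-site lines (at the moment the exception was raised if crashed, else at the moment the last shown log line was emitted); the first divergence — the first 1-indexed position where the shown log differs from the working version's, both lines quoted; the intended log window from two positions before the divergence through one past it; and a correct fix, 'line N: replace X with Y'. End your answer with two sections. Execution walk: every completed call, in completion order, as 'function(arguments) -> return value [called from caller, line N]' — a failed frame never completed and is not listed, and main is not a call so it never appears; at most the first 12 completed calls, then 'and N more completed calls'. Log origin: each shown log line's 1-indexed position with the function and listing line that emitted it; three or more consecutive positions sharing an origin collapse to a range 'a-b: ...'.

Answer: the defect is in resolve_slot at line 26.
Key fact: No log line changed; the fault shows up purely in the output.
Call chain: main -> resolve_slot(0, 3) (called at line 38).
First divergence: there is none — every log position agrees.
Execution walk:
  mix_signals([10, 5, 1, 2]) -> 18  [called from index_entries, line 18]
  split_margin(0, 0) -> 0  [called from index_entries, line 21]
  index_entries([10, 5, 1, 2]) -> 0  [called from main, line 36]
  resolve_slot(0, 3) -> 0  [called from main, line 38]
Log origins:
  1: emitted by main (line 35)
  2: emitted by index_entries (line 17)
  3: emitted by mix_signals (line 8)
  4-7: emitted by mix_signals (line 12)
  8: emitted by mix_signals (line 13)
  9: emitted by index_entries (line 20)
  10: emitted by main (line 37)
  11: emitted by resolve_slot (line 24)
A correct fix: line 26: replace `==` with `<`.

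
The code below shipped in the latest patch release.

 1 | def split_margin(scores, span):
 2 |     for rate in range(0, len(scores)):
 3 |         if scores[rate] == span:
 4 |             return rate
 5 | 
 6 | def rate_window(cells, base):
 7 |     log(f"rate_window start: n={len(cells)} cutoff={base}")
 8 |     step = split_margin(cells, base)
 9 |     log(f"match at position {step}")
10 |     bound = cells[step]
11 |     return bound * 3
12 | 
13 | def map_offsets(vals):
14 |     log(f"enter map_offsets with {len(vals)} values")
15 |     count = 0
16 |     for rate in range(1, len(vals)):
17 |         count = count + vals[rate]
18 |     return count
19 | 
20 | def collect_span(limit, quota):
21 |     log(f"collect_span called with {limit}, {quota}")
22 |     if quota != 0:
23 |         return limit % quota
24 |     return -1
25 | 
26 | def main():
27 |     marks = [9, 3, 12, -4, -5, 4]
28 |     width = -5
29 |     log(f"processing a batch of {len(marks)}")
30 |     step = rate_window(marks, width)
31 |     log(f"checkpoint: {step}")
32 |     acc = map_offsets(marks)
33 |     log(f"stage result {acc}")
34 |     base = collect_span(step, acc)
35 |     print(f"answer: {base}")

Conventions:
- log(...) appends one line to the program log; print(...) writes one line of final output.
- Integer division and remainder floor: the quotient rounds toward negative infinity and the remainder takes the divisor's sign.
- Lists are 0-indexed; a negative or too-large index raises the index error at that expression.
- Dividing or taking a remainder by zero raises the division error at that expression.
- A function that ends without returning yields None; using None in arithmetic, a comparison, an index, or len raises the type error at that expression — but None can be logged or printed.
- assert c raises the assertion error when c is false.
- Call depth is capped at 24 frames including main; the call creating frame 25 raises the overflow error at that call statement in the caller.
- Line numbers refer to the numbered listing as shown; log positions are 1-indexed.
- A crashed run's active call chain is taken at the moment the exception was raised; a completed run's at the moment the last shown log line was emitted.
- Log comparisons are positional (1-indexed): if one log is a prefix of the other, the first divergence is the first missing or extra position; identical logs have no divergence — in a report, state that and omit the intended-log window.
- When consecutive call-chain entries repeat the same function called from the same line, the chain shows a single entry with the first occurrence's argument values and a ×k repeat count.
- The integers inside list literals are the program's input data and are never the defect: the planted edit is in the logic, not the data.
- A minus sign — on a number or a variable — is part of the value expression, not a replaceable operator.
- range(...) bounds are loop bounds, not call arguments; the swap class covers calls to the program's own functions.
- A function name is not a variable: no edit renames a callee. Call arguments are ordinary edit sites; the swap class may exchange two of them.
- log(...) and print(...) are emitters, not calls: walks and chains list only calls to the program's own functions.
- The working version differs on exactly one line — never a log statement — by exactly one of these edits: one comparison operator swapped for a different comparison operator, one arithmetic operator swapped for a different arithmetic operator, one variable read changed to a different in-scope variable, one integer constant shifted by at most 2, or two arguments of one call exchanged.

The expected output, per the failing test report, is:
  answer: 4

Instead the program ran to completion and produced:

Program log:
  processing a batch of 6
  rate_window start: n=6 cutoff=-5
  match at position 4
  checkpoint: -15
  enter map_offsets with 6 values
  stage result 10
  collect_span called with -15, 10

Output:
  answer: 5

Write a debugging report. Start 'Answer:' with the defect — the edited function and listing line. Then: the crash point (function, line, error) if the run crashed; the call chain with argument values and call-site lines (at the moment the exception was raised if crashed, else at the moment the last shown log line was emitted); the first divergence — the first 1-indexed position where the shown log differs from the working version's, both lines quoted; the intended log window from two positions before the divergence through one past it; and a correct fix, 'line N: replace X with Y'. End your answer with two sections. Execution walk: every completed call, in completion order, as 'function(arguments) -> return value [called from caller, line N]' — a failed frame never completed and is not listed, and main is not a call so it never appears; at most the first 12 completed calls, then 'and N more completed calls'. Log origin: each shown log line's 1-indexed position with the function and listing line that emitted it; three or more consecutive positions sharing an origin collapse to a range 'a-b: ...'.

Answer: the defect is in map_offsets at line 16.
Key observation: At log position 6 the runs split — shown 'stage result 10', but the working version logs 'stage result 19'.
Call chain: main -> collect_span(-15, 10) (called at line 34).
First divergence: position 6 — the shown line 'stage result 10' should read 'stage result 19'.
Intended log window:
  4: checkpoint: -15
  5: enter map_offsets with 6 values
  6: stage result 19
  7: collect_span called with -15, 19
Execution walk:
  split_margin([9, 3, 12, -4, -5, 4], -5) -> 4  [called from rate_window, line 8]
  rate_window([9, 3, 12, -4, -5, 4], -5) -> -15  [called from main, line 30]
  map_offsets([9, 3, 12, -4, -5, 4]) -> 10  [called from main, line 32]
  collect_span(-15, 10) -> 5  [called from main, line 34]
Log origins:
  1: emitted by main (line 29)
  2: emitted by rate_window (line 7)
  3: emitted by rate_window (line 9)
  4: emitted by main (line 31)
  5: emitted by map_offsets (line 14)
  6: emitted by main (line 33)
  7: emitted by collect_span (line 21)
A correct fix: line 16: replace `1` with `0`.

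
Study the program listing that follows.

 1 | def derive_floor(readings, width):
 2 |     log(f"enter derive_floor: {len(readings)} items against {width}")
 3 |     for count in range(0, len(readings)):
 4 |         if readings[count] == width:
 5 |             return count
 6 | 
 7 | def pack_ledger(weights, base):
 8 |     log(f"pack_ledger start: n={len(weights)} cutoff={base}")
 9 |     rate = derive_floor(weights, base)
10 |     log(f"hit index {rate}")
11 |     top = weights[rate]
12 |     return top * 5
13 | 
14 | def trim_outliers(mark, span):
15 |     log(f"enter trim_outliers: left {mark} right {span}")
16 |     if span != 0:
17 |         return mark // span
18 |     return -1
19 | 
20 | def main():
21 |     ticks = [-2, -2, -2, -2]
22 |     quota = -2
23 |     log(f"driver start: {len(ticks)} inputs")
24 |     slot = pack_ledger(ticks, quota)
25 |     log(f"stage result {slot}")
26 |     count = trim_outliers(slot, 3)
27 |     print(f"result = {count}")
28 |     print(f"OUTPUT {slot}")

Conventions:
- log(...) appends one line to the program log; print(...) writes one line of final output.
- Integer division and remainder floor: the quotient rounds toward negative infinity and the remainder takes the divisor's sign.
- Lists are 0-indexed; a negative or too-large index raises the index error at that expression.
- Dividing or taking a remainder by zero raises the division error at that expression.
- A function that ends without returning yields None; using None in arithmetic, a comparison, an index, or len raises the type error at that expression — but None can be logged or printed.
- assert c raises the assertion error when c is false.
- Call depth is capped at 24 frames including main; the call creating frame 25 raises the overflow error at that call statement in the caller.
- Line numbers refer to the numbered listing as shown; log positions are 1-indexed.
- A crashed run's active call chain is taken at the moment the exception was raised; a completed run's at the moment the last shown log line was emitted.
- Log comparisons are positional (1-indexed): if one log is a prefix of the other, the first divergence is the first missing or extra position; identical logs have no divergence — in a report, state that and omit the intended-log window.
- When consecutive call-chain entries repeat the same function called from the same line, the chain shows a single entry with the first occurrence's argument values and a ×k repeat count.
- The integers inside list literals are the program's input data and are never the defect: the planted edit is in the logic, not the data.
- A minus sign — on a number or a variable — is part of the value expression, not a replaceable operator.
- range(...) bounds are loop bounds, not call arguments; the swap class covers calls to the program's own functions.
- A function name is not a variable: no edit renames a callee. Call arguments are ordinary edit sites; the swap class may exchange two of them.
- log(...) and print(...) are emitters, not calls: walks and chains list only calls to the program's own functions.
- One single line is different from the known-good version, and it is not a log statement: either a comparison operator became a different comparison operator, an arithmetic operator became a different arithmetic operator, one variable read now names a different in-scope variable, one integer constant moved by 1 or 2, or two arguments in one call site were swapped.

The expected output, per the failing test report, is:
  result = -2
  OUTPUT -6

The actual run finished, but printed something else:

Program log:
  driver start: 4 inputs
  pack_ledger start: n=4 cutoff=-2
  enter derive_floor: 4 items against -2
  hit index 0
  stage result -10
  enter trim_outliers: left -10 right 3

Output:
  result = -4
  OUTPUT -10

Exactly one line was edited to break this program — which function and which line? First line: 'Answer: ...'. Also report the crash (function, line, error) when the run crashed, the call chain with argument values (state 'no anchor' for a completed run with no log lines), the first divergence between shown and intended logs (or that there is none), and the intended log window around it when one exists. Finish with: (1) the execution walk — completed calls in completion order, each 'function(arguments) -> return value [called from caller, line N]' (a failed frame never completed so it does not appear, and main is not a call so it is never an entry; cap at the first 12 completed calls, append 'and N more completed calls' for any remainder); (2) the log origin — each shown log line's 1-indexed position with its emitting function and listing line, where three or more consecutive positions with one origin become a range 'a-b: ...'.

Answer: the defect is in pack_ledger at line 12.
Key fact: Position 5 is the first bad log line: 'stage result -10' should read 'stage result -6'.
Call chain: main -> trim_outliers(-10, 3) (called at line 26).
First divergence: position 5 — the shown line 'stage result -10' should read 'stage result -6'.
Intended log window:
  3: enter derive_floor: 4 items against -2
  4: hit index 0
  5: stage result -6
  6: enter trim_outliers: left -6 right 3
Execution walk:
  derive_floor([-2, -2, -2, -2], -2) -> 0  [called from pack_ledger, line 9]
  pack_ledger([-2, -2, -2, -2], -2) -> -10  [called from main, line 24]
  trim_outliers(-10, 3) -> -4  [called from main, line 26]
Log origin:
  1: logged in main at line 23
  2: logged in pack_ledger at line 8
  3: logged in derive_floor at line 2
  4: logged in pack_ledger at line 10
  5: logged in main at line 25
  6: logged in trim_outliers at line 15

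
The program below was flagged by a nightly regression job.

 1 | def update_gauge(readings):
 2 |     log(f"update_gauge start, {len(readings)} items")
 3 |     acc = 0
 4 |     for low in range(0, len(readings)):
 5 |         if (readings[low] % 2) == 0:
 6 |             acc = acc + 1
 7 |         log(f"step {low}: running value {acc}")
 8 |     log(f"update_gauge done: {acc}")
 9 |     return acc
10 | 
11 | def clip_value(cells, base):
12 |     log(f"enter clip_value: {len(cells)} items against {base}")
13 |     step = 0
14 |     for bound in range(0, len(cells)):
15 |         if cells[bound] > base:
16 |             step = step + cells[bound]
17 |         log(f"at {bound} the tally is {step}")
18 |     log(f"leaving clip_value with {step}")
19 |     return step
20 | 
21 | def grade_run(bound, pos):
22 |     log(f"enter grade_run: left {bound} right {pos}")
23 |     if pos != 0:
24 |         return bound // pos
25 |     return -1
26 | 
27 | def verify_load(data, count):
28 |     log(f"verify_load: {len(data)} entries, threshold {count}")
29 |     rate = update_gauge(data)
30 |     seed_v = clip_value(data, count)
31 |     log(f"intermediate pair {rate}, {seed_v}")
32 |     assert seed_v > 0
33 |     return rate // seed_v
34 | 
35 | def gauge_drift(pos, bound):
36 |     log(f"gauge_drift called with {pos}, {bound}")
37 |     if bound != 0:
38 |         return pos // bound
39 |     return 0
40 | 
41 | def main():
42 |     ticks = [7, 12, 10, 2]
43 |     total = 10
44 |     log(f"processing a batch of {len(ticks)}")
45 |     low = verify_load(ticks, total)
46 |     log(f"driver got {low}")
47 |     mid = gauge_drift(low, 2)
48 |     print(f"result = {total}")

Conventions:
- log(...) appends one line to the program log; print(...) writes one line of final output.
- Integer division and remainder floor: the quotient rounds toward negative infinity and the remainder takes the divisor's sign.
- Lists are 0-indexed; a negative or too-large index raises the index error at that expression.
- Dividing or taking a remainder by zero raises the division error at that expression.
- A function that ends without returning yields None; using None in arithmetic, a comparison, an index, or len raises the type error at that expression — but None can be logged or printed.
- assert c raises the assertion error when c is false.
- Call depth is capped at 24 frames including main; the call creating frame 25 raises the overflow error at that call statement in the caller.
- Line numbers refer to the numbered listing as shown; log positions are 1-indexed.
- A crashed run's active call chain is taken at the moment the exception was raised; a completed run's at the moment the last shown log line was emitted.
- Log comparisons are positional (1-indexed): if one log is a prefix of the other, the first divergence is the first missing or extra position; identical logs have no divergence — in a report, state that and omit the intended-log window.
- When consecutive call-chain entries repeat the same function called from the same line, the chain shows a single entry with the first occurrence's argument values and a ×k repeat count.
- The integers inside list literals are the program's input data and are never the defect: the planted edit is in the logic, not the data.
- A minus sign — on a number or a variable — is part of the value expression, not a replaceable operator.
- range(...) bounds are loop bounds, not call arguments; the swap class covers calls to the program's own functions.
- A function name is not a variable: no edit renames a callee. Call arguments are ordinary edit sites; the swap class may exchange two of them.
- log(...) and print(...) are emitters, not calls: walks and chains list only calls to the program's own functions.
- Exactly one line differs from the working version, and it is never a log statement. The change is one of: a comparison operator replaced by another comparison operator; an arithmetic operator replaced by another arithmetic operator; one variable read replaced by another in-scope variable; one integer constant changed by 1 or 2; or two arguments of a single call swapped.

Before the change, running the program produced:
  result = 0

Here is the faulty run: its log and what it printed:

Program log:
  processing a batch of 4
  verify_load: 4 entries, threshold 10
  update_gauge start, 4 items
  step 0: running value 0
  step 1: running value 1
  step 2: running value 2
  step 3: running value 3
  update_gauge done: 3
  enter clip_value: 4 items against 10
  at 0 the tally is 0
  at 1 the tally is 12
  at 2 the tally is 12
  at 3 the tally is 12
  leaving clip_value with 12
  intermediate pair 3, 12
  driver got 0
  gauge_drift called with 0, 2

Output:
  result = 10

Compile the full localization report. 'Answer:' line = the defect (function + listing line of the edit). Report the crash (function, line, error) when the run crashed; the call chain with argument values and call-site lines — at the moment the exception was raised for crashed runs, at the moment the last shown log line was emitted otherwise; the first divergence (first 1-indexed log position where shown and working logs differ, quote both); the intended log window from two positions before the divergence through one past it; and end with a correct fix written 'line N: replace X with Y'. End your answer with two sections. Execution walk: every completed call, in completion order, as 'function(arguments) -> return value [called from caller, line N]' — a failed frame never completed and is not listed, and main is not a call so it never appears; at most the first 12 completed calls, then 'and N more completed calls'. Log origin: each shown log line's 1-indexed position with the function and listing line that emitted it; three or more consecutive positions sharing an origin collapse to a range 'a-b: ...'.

Answer: the defect is in main at line 48.
The tell: The logs agree in full; only the final output differs.
Call chain: main -> gauge_drift(0, 2) (called at line 47).
First divergence: none (the log streams are identical).
Execution walk:
  update_gauge([7, 12, 10, 2]) -> 3  [called from verify_load, line 29]
  clip_value([7, 12, 10, 2], 10) -> 12  [called from verify_load, line 30]
  verify_load([7, 12, 10, 2], 10) -> 0  [called from main, line 45]
  gauge_drift(0, 2) -> 0  [called from main, line 47]
Log origin:
  1: from main, line 44
  2: from verify_load, line 28
  3: from update_gauge, line 2
  4-7: from update_gauge, line 7
  8: from update_gauge, line 8
  9: from clip_value, line 12
  10-13: from clip_value, line 17
  14: from clip_value, line 18
  15: from verify_load, line 31
  16: from main, line 46
  17: from gauge_drift, line 36
A correct fix: line 48: replace `total` with `mid`.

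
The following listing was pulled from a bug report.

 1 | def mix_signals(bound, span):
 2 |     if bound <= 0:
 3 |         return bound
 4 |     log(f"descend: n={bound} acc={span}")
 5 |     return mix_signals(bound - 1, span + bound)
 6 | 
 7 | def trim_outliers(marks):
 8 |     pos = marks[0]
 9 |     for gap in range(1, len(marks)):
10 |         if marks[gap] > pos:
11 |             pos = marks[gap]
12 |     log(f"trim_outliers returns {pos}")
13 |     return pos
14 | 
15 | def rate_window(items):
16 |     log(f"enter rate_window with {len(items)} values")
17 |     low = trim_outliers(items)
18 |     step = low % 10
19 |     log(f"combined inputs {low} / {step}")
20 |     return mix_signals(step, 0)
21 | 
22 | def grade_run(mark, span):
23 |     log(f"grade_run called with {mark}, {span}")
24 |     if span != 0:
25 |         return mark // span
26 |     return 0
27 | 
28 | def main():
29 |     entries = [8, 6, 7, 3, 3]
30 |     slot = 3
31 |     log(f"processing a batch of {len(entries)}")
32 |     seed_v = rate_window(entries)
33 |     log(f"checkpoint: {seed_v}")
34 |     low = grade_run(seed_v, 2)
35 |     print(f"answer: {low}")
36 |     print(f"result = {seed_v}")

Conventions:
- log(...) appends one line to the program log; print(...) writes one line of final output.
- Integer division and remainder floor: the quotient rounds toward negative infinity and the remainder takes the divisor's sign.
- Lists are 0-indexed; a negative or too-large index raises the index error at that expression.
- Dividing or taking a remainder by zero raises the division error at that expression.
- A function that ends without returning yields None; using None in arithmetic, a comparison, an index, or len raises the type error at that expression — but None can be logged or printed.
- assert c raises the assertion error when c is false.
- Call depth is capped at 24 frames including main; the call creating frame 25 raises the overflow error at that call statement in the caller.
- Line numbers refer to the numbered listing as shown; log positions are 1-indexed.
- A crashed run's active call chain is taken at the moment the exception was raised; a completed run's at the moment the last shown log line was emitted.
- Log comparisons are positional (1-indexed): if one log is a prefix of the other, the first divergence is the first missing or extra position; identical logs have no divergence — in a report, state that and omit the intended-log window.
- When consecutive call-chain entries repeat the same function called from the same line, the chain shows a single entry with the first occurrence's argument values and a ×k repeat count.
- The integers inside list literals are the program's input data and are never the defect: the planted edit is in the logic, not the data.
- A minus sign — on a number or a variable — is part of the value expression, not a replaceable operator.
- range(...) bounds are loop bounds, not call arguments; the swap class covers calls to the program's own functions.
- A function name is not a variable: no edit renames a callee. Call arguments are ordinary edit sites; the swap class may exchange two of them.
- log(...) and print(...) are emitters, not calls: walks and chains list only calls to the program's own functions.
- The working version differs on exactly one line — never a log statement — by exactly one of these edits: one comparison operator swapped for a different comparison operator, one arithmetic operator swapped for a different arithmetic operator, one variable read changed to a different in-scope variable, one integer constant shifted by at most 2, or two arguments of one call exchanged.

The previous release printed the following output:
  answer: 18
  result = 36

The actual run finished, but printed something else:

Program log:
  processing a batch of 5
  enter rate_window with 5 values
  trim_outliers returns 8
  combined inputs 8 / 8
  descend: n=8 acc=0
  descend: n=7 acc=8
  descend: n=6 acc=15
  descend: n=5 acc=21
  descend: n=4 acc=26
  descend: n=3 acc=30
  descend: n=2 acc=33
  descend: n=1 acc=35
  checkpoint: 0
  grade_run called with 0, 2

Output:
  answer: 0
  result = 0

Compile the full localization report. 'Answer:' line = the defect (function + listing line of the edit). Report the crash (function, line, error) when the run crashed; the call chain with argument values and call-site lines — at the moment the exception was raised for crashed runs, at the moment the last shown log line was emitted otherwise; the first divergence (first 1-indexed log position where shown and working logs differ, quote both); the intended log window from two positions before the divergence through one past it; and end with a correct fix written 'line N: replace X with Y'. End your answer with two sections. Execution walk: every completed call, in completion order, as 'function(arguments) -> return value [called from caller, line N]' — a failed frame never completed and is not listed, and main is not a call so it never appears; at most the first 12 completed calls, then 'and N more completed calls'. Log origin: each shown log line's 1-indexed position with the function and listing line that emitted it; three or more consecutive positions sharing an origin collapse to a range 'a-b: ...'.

Answer: the defect is in mix_signals at line 3.
The tell: Everything matches until log position 13, which reads 'checkpoint: 0' in place of 'checkpoint: 36'.
Call chain: main -> grade_run(0, 2) (called at line 34).
First divergence: position 13; shown 'checkpoint: 0' vs intended 'checkpoint: 36'.
Intended log window:
  11: descend: n=2 acc=33
  12: descend: n=1 acc=35
  13: checkpoint: 36
  14: grade_run called with 36, 2
Execution walk:
  trim_outliers([8, 6, 7, 3, 3]) -> 8  [called from rate_window, line 17]
  mix_signals(0, 36) -> 0  [called from mix_signals, line 5]
  mix_signals(1, 35) -> 0  [called from mix_signals, line 5]
  mix_signals(2, 33) -> 0  [called from mix_signals, line 5]
  mix_signals(3, 30) -> 0  [called from mix_signals, line 5]
  mix_signals(4, 26) -> 0  [called from mix_signals, line 5]
  mix_signals(5, 21) -> 0  [called from mix_signals, line 5]
  mix_signals(6, 15) -> 0  [called from mix_signals, line 5]
  mix_signals(7, 8) -> 0  [called from mix_signals, line 5]
  mix_signals(8, 0) -> 0  [called from rate_window, line 20]
  rate_window([8, 6, 7, 3, 3]) -> 0  [called from main, line 32]
  grade_run(0, 2) -> 0  [called from main, line 34]
Log line origins:
  1 — main, line 31
  2 — rate_window, line 16
  3 — trim_outliers, line 12
  4 — rate_window, line 19
  5-12 — mix_signals, line 4
  13 — main, line 33
  14 — grade_run, line 23
A correct fix: line 3: replace `bound` with `span`.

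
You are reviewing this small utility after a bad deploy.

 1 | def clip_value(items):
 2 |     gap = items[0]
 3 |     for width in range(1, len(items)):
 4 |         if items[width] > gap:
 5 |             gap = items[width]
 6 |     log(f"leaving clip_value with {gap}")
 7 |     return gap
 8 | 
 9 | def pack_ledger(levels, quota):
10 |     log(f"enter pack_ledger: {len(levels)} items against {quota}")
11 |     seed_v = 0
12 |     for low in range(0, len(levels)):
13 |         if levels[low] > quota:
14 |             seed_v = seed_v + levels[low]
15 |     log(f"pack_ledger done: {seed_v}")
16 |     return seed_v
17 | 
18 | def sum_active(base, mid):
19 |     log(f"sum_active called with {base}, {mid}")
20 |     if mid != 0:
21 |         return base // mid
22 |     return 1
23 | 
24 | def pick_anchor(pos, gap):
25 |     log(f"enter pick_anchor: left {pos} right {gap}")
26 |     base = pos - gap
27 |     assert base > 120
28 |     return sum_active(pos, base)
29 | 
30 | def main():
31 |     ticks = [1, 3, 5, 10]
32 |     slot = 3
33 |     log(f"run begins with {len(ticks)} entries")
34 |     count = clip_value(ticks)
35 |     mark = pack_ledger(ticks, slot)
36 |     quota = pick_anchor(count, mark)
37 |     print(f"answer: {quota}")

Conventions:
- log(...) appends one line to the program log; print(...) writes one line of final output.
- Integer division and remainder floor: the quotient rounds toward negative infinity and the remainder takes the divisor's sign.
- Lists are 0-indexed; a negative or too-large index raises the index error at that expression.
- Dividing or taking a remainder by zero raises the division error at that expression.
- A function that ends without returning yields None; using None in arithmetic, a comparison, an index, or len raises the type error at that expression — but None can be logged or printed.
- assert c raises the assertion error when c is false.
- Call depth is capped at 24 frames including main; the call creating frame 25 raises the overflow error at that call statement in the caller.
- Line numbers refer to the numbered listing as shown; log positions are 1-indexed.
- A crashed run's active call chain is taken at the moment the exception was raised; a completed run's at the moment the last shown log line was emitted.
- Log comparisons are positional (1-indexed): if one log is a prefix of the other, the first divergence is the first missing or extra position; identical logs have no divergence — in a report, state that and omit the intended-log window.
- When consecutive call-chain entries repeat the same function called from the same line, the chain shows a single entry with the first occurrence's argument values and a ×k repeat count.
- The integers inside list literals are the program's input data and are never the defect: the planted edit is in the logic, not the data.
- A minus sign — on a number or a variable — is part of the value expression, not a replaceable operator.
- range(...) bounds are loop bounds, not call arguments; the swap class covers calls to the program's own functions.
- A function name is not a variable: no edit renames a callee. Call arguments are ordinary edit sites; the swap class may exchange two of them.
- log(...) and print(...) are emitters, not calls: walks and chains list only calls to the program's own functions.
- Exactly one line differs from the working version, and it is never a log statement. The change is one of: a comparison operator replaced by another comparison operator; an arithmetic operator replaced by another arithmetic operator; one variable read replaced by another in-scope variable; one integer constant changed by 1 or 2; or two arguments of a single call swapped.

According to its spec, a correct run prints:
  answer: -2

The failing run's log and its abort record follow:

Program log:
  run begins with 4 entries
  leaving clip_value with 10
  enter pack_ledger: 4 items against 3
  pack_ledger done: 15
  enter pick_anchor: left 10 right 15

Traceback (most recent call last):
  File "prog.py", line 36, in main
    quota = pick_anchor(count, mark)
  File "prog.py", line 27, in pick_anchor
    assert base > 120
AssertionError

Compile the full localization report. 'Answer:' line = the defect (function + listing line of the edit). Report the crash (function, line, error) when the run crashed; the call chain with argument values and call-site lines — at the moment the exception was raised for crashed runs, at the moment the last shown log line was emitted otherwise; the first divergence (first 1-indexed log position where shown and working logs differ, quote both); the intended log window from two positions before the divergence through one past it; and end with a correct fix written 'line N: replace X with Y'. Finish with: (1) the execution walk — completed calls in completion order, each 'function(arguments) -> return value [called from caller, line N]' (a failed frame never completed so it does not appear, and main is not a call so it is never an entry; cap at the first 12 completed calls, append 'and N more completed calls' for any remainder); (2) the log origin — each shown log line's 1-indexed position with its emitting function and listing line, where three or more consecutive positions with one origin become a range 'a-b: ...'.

Answer: the defect is in pick_anchor at line 27.
Core observation: A complete run would log 'sum_active called with 10, -5' next, but this one stopped at 5 lines.
Crash: pick_anchor, line 27, AssertionError.
Call chain: main -> pick_anchor(10, 15) (called at line 36).
First divergence: position 6 (shown log ended at 5 lines; the working version continues: 'sum_active called with 10, -5').
Intended log window:
  4: pack_ledger done: 15
  5: enter pick_anchor: left 10 right 15
  6: sum_active called with 10, -5
Execution walk:
  clip_value([1, 3, 5, 10]) -> 10  [called from main, line 34]
  pack_ledger([1, 3, 5, 10], 3) -> 15  [called from main, line 35]
Log line origins:
  1 — main, line 33
  2 — clip_value, line 6
  3 — pack_ledger, line 10
  4 — pack_ledger, line 15
  5 — pick_anchor, line 25
A correct fix: line 27: replace `>` with `<=`.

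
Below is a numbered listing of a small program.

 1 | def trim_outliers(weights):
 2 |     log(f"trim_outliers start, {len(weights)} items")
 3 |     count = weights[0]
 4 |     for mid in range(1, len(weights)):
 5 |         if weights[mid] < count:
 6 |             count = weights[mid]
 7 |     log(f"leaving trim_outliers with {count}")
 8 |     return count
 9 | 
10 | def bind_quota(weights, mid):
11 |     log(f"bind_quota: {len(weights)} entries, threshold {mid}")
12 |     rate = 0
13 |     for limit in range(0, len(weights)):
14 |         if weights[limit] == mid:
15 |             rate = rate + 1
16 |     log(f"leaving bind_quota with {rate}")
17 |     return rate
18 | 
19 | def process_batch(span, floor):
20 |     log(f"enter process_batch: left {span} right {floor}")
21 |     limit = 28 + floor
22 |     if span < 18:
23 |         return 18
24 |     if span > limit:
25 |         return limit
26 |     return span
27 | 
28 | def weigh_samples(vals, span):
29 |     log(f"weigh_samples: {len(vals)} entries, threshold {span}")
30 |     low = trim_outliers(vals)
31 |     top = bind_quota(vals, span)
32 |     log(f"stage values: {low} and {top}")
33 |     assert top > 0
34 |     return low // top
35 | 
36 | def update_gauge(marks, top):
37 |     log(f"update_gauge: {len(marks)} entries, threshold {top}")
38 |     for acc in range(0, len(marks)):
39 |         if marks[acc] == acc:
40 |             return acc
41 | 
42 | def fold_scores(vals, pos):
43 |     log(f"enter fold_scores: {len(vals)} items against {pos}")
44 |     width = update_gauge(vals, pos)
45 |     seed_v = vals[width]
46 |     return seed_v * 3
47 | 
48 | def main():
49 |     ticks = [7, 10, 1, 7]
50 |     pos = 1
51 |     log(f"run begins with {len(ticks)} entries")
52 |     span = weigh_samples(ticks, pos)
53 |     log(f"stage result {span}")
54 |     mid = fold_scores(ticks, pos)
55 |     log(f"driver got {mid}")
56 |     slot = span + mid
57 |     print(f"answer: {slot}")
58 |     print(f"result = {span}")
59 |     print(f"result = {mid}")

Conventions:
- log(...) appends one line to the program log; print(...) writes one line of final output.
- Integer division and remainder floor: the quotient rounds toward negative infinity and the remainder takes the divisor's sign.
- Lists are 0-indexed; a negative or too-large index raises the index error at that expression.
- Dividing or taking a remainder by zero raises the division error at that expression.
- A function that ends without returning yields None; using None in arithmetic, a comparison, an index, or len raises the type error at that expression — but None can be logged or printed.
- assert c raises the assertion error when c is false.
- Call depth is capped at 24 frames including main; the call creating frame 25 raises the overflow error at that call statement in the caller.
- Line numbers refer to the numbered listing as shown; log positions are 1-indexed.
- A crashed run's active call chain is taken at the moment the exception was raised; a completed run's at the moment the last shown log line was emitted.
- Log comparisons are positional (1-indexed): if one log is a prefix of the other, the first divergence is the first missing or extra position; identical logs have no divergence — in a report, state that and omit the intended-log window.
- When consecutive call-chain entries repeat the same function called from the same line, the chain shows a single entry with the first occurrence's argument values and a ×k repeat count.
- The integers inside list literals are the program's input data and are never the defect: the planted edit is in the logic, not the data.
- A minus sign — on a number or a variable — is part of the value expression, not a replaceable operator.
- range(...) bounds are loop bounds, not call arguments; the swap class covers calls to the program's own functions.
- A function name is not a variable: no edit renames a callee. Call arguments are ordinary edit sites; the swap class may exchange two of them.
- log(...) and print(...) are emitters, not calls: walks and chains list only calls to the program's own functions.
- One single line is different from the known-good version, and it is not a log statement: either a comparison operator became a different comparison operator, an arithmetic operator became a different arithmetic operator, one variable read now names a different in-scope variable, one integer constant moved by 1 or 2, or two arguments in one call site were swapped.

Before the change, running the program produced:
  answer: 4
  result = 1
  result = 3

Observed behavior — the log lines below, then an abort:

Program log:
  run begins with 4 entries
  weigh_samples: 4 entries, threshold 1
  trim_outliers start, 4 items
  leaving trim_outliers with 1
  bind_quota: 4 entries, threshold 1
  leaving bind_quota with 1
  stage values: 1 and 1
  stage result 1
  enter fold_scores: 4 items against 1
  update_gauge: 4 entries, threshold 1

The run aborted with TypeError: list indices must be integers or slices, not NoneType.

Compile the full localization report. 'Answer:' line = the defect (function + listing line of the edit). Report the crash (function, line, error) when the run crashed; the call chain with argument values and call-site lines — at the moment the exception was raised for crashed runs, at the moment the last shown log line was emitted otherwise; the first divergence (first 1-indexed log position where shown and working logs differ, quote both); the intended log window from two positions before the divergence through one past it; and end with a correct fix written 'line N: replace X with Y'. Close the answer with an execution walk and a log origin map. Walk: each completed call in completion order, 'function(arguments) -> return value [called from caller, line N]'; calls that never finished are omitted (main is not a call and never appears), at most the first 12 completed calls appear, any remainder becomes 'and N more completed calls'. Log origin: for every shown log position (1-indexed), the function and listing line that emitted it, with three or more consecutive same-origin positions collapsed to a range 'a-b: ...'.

Answer: the defect is in update_gauge at line 39.
Key fact: After 10 matching log lines the faulty run goes silent, while the working version continues with 'driver got 3'.
Crash: fold_scores, line 45, TypeError.
Call chain: main -> fold_scores([7, 10, 1, 7], 1) (called at line 54).
First divergence: position 11 — after 10 matching lines the faulty run goes silent; intended next line 'driver got 3'.
Intended log window:
  9: enter fold_scores: 4 items against 1
  10: update_gauge: 4 entries, threshold 1
  11: driver got 3
Execution walk:
  trim_outliers([7, 10, 1, 7]) -> 1  [called from weigh_samples, line 30]
  bind_quota([7, 10, 1, 7], 1) -> 1  [called from weigh_samples, line 31]
  weigh_samples([7, 10, 1, 7], 1) -> 1  [called from main, line 52]
  update_gauge([7, 10, 1, 7], 1) -> None  [called from fold_scores, line 44]
Log origins:
  1: emitted by main (line 51)
  2: emitted by weigh_samples (line 29)
  3: emitted by trim_outliers (line 2)
  4: emitted by trim_outliers (line 7)
  5: emitted by bind_quota (line 11)
  6: emitted by bind_quota (line 16)
  7: emitted by weigh_samples (line 32)
  8: emitted by main (line 53)
  9: emitted by fold_scores (line 43)
  10: emitted by update_gauge (line 37)
A correct fix: line 39: replace `marks[acc] == acc` with `marks[acc] == top`.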